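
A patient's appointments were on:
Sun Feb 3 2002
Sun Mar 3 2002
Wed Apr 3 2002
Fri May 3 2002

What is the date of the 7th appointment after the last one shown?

Gaps: 28, 31, 30 days — not constant. Every event is on the 3rd of the month.
Pattern: the 3rd of each month.
June 2002: Mon Jun 3 2002.
Next: July 2002 → Wed Jul 3 2002.
August 2002: Sat Aug 3 2002.
September 2002: Tue Sep 3 2002.
Next: October 2002 → Thu Oct 3 2002.
Next: November 2002 → Sun Nov 3 2002.
Next: December 2002 → Tue Dec 3 2002.

Tue Dec 3 2002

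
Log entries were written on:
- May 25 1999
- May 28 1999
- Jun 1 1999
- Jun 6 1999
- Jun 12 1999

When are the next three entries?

Intervals are 3, 4, 5, 6 days — an arithmetic progression with common difference 1.
Next gap: 7 days. Jun 12 1999 + 7 days = Jun 19 1999.
Next gap: 8 days. Jun 19 1999 + 8 days = Jun 27 1999.
Next gap: 9 days. Jun 27 1999 + 9 days = Jul 6 1999.

Jun 19 1999, Jun 27 1999, Jul 6 1999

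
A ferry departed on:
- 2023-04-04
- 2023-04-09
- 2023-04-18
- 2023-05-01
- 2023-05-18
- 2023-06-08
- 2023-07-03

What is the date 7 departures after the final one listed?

2024-04-15

The spacing grows by 4 each time: 5, 9, 13, 17, 21, 25 days.
Next gap: 29 days. 2023-07-03 + 29 days = 2023-08-01.
Next gap: 33 days. 2023-08-01 + 33 days = 2023-09-03.
Next gap: 37 days. 2023-09-03 + 37 days = 2023-10-10.
Next gap: 41 days. 2023-10-10 + 41 days = 2023-11-20.
Next gap: 45 days. 2023-11-20 + 45 days = 2024-01-04.
Next gap: 49 days. 2024-01-04 + 49 days = 2024-02-22.
Next gap: 53 days. 2024-02-22 + 53 days = 2024-04-15.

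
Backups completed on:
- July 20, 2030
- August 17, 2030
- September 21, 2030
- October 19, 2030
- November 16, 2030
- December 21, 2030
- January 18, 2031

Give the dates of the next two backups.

February 15, 2031; March 15, 2031

These are Saturdays at 28- or 35-day spacing (28, 35, 28, 28, 35, 28).
The pattern: 3rd Saturday of the month.
3rd Saturday of February 2031: February 15, 2031.
3rd Saturday of March 2031: March 15, 2031.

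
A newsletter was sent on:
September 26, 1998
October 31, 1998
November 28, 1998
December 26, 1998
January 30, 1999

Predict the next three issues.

February 27, 1999; March 27, 1999; April 24, 1999

All Saturdays; the gaps (35, 28, 28, 35) vary with month length.
This is the last Saturday of each month.
February 1999 ends with Saturday February 27, 1999.
March 1999 ends with Saturday March 27, 1999.
April 1999 ends with Saturday April 24, 1999.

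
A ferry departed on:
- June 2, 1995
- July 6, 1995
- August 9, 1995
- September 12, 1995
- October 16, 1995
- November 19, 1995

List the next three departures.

Every event comes 34 days after the last (34, 34, 34, 34, 34).
November 19, 1995 + 34 days = December 23, 1995.
December 23, 1995 + 34 days = January 26, 1996.
January 26, 1996 + 34 days = February 29, 1996.

December 23, 1995; January 26, 1996; February 29, 1996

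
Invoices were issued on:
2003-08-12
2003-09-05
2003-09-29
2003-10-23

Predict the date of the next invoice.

2003-11-16

The spacing is 24, 24, 24 days — always 24 days.
2003-10-23 + 24 days = 2003-11-16.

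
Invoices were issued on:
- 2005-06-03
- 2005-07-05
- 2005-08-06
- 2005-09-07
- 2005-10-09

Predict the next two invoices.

The spacing is 32, 32, 32, 32 days — always 32 days.
2005-10-09 + 32 days = 2005-11-10.
2005-11-10 + 32 days = 2005-12-12.

2005-11-10, 2005-12-12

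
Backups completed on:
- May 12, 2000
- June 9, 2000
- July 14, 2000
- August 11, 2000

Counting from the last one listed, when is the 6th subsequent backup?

These are Fridays at 28- or 35-day spacing (28, 35, 28).
The pattern: 2nd Friday of the month.
September 2000 — 2nd Friday is September 8, 2000.
2nd Friday of October 2000: October 13, 2000.
November 2000 — 2nd Friday is November 10, 2000.
2nd Friday of December 2000: December 8, 2000.
2nd Friday of January 2001: January 12, 2001.
February 2001 — 2nd Friday is February 9, 2001.

February 9, 2001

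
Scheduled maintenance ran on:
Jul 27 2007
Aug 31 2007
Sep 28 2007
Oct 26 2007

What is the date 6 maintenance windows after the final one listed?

Apr 25 2008

All Fridays; the gaps (35, 28, 28) vary with month length.
This is the last Friday of each month.
November 2007 ends with Friday Nov 30 2007.
Last Friday of December 2007: Dec 28 2007.
January 2008 ends with Friday Jan 25 2008.
February 2008 ends with Friday Feb 29 2008.
March 2008 ends with Friday Mar 28 2008.
April 2008 ends with Friday Apr 25 2008.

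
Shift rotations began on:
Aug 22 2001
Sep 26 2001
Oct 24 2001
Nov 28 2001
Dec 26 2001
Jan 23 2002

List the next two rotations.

Gaps: 35, 28, 35, 28, 28 days — a mix of 28 and 35. Every date is a Wednesday.
Each is the 4th Wednesday of its month.
February 2002 — 4th Wednesday is Feb 27 2002.
4th Wednesday of March 2002: Mar 27 2002.

Feb 27 2002, Mar 27 2002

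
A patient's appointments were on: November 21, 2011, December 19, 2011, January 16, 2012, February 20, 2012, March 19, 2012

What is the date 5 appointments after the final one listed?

August 20, 2012

Gaps: 28, 28, 35, 28 days — a mix of 28 and 35. Every date is a Monday.
Each is the 3rd Monday of its month.
April 2012 — 3rd Monday is April 16, 2012.
3rd Monday of May 2012: May 21, 2012.
3rd Monday of June 2012: June 18, 2012.
3rd Monday of July 2012: July 16, 2012.
August 2012 — 3rd Monday is August 20, 2012.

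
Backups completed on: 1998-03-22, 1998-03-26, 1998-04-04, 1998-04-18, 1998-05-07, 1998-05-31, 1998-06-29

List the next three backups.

Gaps: 4, 9, 14, 19, 24, 29 days — each gap is 5 larger than the previous one.
Next gap: 34 days. 1998-06-29 + 34 days = 1998-08-02.
Next gap: 39 days. 1998-08-02 + 39 days = 1998-09-10.
Next gap: 44 days. 1998-09-10 + 44 days = 1998-10-24.

1998-08-02, 1998-09-10, 1998-10-24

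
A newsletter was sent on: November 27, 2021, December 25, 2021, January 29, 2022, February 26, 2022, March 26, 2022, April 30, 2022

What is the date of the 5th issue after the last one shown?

September 24, 2022

Every date is a Saturday; gaps 28, 35, 28, 28, 35 days.
Each is the last Saturday of its month (at least one falls on the 29th or later, ruling out '4th Saturday').
Last Saturday of May 2022: May 28, 2022.
June 2022 ends with Saturday June 25, 2022.
July 2022 ends with Saturday July 30, 2022.
August 2022 ends with Saturday August 27, 2022.
September 2022 ends with Saturday September 24, 2022.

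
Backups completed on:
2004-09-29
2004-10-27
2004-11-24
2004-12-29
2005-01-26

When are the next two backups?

2005-02-23, 2005-03-30

Every date is a Wednesday; gaps 28, 28, 35, 28 days.
Each is the last Wednesday of its month (at least one falls on the 29th or later, ruling out '4th Wednesday').
Last Wednesday of February 2005: 2005-02-23.
Last Wednesday of March 2005: 2005-03-30.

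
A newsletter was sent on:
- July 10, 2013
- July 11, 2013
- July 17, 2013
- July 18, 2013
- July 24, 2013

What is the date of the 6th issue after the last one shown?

Gaps: 1, 6, 1, 6 days — not constant, but cyclic with period 2.
The events fall on every Wednesday and Thursday.
The following Thursday is July 25, 2013.
Next Wednesday: July 31, 2013.
Next Thursday: August 1, 2013.
The following Wednesday is August 7, 2013.
The following Thursday is August 8, 2013.
Next Wednesday: August 14, 2013.

August 14, 2013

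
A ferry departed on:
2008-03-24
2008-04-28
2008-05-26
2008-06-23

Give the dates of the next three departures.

Gaps: 35, 28, 28 days — a mix of 28 and 35. Every date is a Monday.
Each is the 4th Monday of its month.
July 2008 — 4th Monday is 2008-07-28.
August 2008 — 4th Monday is 2008-08-25.
4th Monday of September 2008: 2008-09-22.

2008-07-28, 2008-08-25, 2008-09-22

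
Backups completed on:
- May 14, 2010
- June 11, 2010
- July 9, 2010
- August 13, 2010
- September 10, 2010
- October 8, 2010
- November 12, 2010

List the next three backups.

December 10, 2010; January 14, 2011; February 11, 2011

These are Fridays at 28- or 35-day spacing (28, 28, 35, 28, 28, 35).
The pattern: 2nd Friday of the month.
2nd Friday of December 2010: December 10, 2010.
January 2011 — 2nd Friday is January 14, 2011.
February 2011 — 2nd Friday is February 11, 2011.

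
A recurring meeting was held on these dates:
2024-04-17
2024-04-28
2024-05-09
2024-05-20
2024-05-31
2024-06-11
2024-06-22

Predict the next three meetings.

2024-07-03, 2024-07-14, 2024-07-25

Every event comes 11 days after the last (11, 11, 11, 11, 11, 11).
2024-06-22 + 11 days = 2024-07-03.
2024-07-03 + 11 days = 2024-07-14.
2024-07-14 + 11 days = 2024-07-25.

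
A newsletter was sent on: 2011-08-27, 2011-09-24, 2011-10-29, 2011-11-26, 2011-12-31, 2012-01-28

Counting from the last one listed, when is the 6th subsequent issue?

All Saturdays; the gaps (28, 35, 28, 35, 28) vary with month length.
This is the last Saturday of each month.
Last Saturday of February 2012: 2012-02-25.
Last Saturday of March 2012: 2012-03-31.
Last Saturday of April 2012: 2012-04-28.
May 2012 ends with Saturday 2012-05-26.
June 2012 ends with Saturday 2012-06-30.
Last Saturday of July 2012: 2012-07-28.

2012-07-28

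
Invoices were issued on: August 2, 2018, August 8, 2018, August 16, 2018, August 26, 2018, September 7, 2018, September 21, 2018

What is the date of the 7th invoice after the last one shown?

The spacing grows by 2 each time: 6, 8, 10, 12, 14 days.
Next gap: 16 days. September 21, 2018 + 16 days = October 7, 2018.
Next gap: 18 days. October 7, 2018 + 18 days = October 25, 2018.
Next gap: 20 days. October 25, 2018 + 20 days = November 14, 2018.
Next gap: 22 days. November 14, 2018 + 22 days = December 6, 2018.
Next gap: 24 days. December 6, 2018 + 24 days = December 30, 2018.
Next gap: 26 days. December 30, 2018 + 26 days = January 25, 2019.
Next gap: 28 days. January 25, 2019 + 28 days = February 22, 2019.

February 22, 2019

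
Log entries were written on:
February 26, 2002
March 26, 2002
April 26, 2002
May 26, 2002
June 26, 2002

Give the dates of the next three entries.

The day-of-month is always 26 (28, 31, 30, 31 days between events).
So this recurs on the 26th of each month.
July 2002: July 26, 2002.
August 2002: August 26, 2002.
Next: September 2002 → September 26, 2002.

July 26, 2002; August 26, 2002; September 26, 2002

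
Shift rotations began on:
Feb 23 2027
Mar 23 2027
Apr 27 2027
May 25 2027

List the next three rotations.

Jun 22 2027, Jul 27 2027, Aug 24 2027

All dates are Tuesdays, 28, 35, 28 days apart.
Specifically, the 4th Tuesday of each month.
June 2027 — 4th Tuesday is Jun 22 2027.
4th Tuesday of July 2027: Jul 27 2027.
August 2027 — 4th Tuesday is Aug 24 2027.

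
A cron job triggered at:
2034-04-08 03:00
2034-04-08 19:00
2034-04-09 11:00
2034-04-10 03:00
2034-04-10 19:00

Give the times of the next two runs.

Gaps: 16, 16, 16, 16 hours — each event is 16 hours after the previous one.
2034-04-10 19:00 + 16 h = 2034-04-11 11:00.
2034-04-11 11:00 + 16 h = 2034-04-12 03:00.

2034-04-11 11:00, 2034-04-12 03:00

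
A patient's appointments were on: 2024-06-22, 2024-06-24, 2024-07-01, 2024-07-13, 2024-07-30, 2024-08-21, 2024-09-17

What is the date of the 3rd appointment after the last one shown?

The spacing grows by 5 each time: 2, 7, 12, 17, 22, 27 days.
Next gap: 32 days. 2024-09-17 + 32 days = 2024-10-19.
Next gap: 37 days. 2024-10-19 + 37 days = 2024-11-25.
Next gap: 42 days. 2024-11-25 + 42 days = 2025-01-06.

2025-01-06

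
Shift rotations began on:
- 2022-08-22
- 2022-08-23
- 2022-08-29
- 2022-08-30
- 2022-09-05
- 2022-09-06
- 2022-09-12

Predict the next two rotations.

2022-09-13, 2022-09-19

Gaps: 1, 6, 1, 6, 1, 6 days — not constant, but cyclic with period 2.
The events fall on every Monday and Tuesday.
The following Tuesday is 2022-09-13.
Next Monday: 2022-09-19.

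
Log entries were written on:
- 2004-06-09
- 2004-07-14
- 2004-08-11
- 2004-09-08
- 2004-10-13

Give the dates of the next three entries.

All dates are Wednesdays, 35, 28, 28, 35 days apart.
Specifically, the 2nd Wednesday of each month.
2nd Wednesday of November 2004: 2004-11-10.
December 2004 — 2nd Wednesday is 2004-12-08.
2nd Wednesday of January 2005: 2005-01-12.

2004-11-10, 2004-12-08, 2005-01-12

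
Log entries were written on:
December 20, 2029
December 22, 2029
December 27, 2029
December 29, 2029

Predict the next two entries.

January 3, 2030; January 5, 2030

Gaps: 2, 5, 2 days — not constant, but cyclic with period 2.
The events fall on every Thursday and Saturday.
The following Thursday is January 3, 2030.
The following Saturday is January 5, 2030.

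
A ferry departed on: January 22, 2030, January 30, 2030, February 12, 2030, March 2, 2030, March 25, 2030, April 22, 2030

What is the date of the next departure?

May 25, 2030

The spacing grows by 5 each time: 8, 13, 18, 23, 28 days.
Next gap: 33 days. April 22, 2030 + 33 days = May 25, 2030.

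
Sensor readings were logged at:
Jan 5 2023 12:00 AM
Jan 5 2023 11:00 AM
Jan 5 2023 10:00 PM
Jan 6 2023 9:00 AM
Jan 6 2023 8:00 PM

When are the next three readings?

Jan 7 2023 7:00 AM, Jan 7 2023 6:00 PM, Jan 8 2023 5:00 AM

Spacing: 11, 11, 11, 11 h — constant 11 h.
Jan 6 2023 8:00 PM + 11 h = Jan 7 2023 7:00 AM.
Jan 7 2023 7:00 AM + 11 h = Jan 7 2023 6:00 PM.
Jan 7 2023 6:00 PM + 11 h = Jan 8 2023 5:00 AM.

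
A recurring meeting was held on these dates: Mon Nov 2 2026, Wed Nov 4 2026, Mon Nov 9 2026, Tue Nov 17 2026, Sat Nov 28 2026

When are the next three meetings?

Sat Dec 12 2026, Tue Dec 29 2026, Mon Jan 18 2027

Gaps: 2, 5, 8, 11 days — each gap is 3 larger than the previous one.
Next gap: 14 days. Sat Nov 28 2026 + 14 days = Sat Dec 12 2026.
Next gap: 17 days. Sat Dec 12 2026 + 17 days = Tue Dec 29 2026.
Next gap: 20 days. Tue Dec 29 2026 + 20 days = Mon Jan 18 2027.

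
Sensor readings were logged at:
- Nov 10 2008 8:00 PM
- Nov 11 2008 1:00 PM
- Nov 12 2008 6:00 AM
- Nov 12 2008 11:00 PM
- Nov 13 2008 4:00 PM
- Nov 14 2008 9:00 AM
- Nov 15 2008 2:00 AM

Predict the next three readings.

The interval is a steady 17 hours (17, 17, 17, 17, 17, 17).
Nov 15 2008 2:00 AM + 17 h = Nov 15 2008 7:00 PM.
Nov 15 2008 7:00 PM + 17 h = Nov 16 2008 12:00 PM.
Nov 16 2008 12:00 PM + 17 h = Nov 17 2008 5:00 AM.

Nov 15 2008 7:00 PM, Nov 16 2008 12:00 PM, Nov 17 2008 5:00 AM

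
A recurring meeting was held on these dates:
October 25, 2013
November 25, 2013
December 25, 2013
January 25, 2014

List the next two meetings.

February 25, 2014; March 25, 2014

Gaps: 31, 30, 31 days — not constant. Every event is on the 25th of the month.
Pattern: the 25th of each month.
Next: February 2014 → February 25, 2014.
March 2014: March 25, 2014.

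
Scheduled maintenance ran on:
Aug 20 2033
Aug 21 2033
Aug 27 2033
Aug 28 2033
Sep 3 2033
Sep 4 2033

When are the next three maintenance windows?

Gaps: 1, 6, 1, 6, 1 days — not constant, but cyclic with period 2.
The events fall on every Saturday and Sunday.
The following Saturday is Sep 10 2033.
Next Sunday: Sep 11 2033.
The following Saturday is Sep 17 2033.

Sep 10 2033, Sep 11 2033, Sep 17 2033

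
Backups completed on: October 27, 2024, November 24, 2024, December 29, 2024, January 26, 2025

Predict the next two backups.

February 23, 2025; March 30, 2025

Every date is a Sunday; gaps 28, 35, 28 days.
Each is the last Sunday of its month (at least one falls on the 29th or later, ruling out '4th Sunday').
Last Sunday of February 2025: February 23, 2025.
Last Sunday of March 2025: March 30, 2025.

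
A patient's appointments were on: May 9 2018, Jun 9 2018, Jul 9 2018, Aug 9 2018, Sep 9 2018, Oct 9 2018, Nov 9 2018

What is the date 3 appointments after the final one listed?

Each date is the 9th; the gaps (31, 30, 31, 31, 30, 31) track the month lengths.
The rule is the 9th of each month.
Next: December 2018 → Dec 9 2018.
Next: January 2019 → Jan 9 2019.
Next: February 2019 → Feb 9 2019.

Feb 9 2019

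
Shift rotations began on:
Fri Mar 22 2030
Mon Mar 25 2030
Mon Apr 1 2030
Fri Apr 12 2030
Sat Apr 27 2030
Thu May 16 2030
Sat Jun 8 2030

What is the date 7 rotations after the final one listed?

Sat Mar 8 2031

Gaps: 3, 7, 11, 15, 19, 23 days — each gap is 4 larger than the previous one.
Next gap: 27 days. Sat Jun 8 2030 + 27 days = Fri Jul 5 2030.
Next gap: 31 days. Fri Jul 5 2030 + 31 days = Mon Aug 5 2030.
Next gap: 35 days. Mon Aug 5 2030 + 35 days = Mon Sep 9 2030.
Next gap: 39 days. Mon Sep 9 2030 + 39 days = Fri Oct 18 2030.
Next gap: 43 days. Fri Oct 18 2030 + 43 days = Sat Nov 30 2030.
Next gap: 47 days. Sat Nov 30 2030 + 47 days = Thu Jan 16 2031.
Next gap: 51 days. Thu Jan 16 2031 + 51 days = Sat Mar 8 2031.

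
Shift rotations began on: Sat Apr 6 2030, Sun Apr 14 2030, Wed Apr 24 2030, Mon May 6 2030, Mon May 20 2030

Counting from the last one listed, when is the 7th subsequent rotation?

Gaps: 8, 10, 12, 14 days — each gap is 2 larger than the previous one.
Next gap: 16 days. Mon May 20 2030 + 16 days = Wed Jun 5 2030.
Next gap: 18 days. Wed Jun 5 2030 + 18 days = Sun Jun 23 2030.
Next gap: 20 days. Sun Jun 23 2030 + 20 days = Sat Jul 13 2030.
Next gap: 22 days. Sat Jul 13 2030 + 22 days = Sun Aug 4 2030.
Next gap: 24 days. Sun Aug 4 2030 + 24 days = Wed Aug 28 2030.
Next gap: 26 days. Wed Aug 28 2030 + 26 days = Mon Sep 23 2030.
Next gap: 28 days. Mon Sep 23 2030 + 28 days = Mon Oct 21 2030.

Mon Oct 21 2030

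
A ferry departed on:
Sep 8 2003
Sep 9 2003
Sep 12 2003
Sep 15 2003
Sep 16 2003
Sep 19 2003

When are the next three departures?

The gap pattern 1, 3, 3, 1, 3 repeats every 3 events.
These are the Mondays, Tuesdays and Fridays of each week.
The following Monday is Sep 22 2003.
Next Tuesday: Sep 23 2003.
The following Friday is Sep 26 2003.

Sep 22 2003, Sep 23 2003, Sep 26 2003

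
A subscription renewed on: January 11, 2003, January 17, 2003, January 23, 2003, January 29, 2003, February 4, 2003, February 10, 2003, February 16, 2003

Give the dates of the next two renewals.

February 22, 2003; February 28, 2003

The spacing is 6, 6, 6, 6, 6, 6 days — always 6 days.
February 16, 2003 + 6 days = February 22, 2003.
February 22, 2003 + 6 days = February 28, 2003.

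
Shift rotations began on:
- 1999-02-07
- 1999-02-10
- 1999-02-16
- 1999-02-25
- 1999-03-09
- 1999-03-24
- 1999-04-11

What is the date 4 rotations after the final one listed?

The spacing grows by 3 each time: 3, 6, 9, 12, 15, 18 days.
Next gap: 21 days. 1999-04-11 + 21 days = 1999-05-02.
Next gap: 24 days. 1999-05-02 + 24 days = 1999-05-26.
Next gap: 27 days. 1999-05-26 + 27 days = 1999-06-22.
Next gap: 30 days. 1999-06-22 + 30 days = 1999-07-22.

1999-07-22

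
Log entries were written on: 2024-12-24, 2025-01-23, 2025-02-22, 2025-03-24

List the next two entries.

The spacing is 30, 30, 30 days — always 30 days.
2025-03-24 + 30 days = 2025-04-23.
2025-04-23 + 30 days = 2025-05-23.

2025-04-23, 2025-05-23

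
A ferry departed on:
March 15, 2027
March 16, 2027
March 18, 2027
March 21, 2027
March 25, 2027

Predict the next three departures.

Intervals are 1, 2, 3, 4 days — an arithmetic progression with common difference 1.
Next gap: 5 days. March 25, 2027 + 5 days = March 30, 2027.
Next gap: 6 days. March 30, 2027 + 6 days = April 5, 2027.
Next gap: 7 days. April 5, 2027 + 7 days = April 12, 2027.

March 30, 2027; April 5, 2027; April 12, 2027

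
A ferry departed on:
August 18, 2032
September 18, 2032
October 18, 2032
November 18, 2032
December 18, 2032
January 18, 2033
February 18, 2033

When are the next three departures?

Each date is the 18th; the gaps (31, 30, 31, 30, 31, 31) track the month lengths.
The rule is the 18th of each month.
March 2033: March 18, 2033.
April 2033: April 18, 2033.
Next: May 2033 → May 18, 2033.

March 18, 2033; April 18, 2033; May 18, 2033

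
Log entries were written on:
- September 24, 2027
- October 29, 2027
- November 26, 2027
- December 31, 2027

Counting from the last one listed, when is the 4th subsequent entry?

Every date is a Friday; gaps 35, 28, 35 days.
Each is the last Friday of its month (at least one falls on the 29th or later, ruling out '4th Friday').
Last Friday of January 2028: January 28, 2028.
Last Friday of February 2028: February 25, 2028.
March 2028 ends with Friday March 31, 2028.
April 2028 ends with Friday April 28, 2028.

April 28, 2028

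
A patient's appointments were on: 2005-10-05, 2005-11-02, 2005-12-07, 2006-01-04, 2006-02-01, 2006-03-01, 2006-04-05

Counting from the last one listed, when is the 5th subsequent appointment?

Gaps: 28, 35, 28, 28, 28, 35 days — a mix of 28 and 35. Every date is a Wednesday.
Each is the 1st Wednesday of its month.
May 2006 — 1st Wednesday is 2006-05-03.
June 2006 — 1st Wednesday is 2006-06-07.
July 2006 — 1st Wednesday is 2006-07-05.
August 2006 — 1st Wednesday is 2006-08-02.
1st Wednesday of September 2006: 2006-09-06.

2006-09-06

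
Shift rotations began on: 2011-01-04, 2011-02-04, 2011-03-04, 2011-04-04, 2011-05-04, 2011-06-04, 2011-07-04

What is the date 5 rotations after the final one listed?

2011-12-04

The day-of-month is always 4 (31, 28, 31, 30, 31, 30 days between events).
So this recurs on the 4th of each month.
August 2011: 2011-08-04.
Next: September 2011 → 2011-09-04.
October 2011: 2011-10-04.
November 2011: 2011-11-04.
Next: December 2011 → 2011-12-04.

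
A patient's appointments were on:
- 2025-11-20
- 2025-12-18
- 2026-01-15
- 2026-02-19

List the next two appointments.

2026-03-19, 2026-04-16

These are Thursdays at 28- or 35-day spacing (28, 28, 35).
The pattern: 3rd Thursday of the month.
March 2026 — 3rd Thursday is 2026-03-19.
3rd Thursday of April 2026: 2026-04-16.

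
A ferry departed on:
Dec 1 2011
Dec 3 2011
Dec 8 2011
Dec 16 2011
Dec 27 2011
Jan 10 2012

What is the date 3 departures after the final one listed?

Mar 10 2012

Intervals are 2, 5, 8, 11, 14 days — an arithmetic progression with common difference 3.
Next gap: 17 days. Jan 10 2012 + 17 days = Jan 27 2012.
Next gap: 20 days. Jan 27 2012 + 20 days = Feb 16 2012.
Next gap: 23 days. Feb 16 2012 + 23 days = Mar 10 2012.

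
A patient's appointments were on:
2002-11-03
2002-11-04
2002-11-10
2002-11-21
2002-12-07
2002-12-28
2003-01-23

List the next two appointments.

2003-02-23, 2003-03-31

The spacing grows by 5 each time: 1, 6, 11, 16, 21, 26 days.
Next gap: 31 days. 2003-01-23 + 31 days = 2003-02-23.
Next gap: 36 days. 2003-02-23 + 36 days = 2003-03-31.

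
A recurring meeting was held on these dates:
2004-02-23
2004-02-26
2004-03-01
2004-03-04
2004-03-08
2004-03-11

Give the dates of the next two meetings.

The gap pattern 3, 4, 3, 4, 3 repeats every 2 events.
These are the Mondays and Thursdays of each week.
The following Monday is 2004-03-15.
The following Thursday is 2004-03-18.

2004-03-15, 2004-03-18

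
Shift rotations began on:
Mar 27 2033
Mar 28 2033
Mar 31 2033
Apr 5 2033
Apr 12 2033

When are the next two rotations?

Apr 21 2033, May 2 2033

Intervals are 1, 3, 5, 7 days — an arithmetic progression with common difference 2.
Next gap: 9 days. Apr 12 2033 + 9 days = Apr 21 2033.
Next gap: 11 days. Apr 21 2033 + 11 days = May 2 2033.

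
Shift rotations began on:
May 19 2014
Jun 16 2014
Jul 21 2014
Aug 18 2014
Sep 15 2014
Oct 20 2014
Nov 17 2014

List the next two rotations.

All dates are Mondays, 28, 35, 28, 28, 35, 28 days apart.
Specifically, the 3rd Monday of each month.
December 2014 — 3rd Monday is Dec 15 2014.
3rd Monday of January 2015: Jan 19 2015.

Dec 15 2014, Jan 19 2015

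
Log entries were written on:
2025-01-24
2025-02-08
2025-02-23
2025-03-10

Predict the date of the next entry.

2025-03-25

Gaps between consecutive events: 15, 15, 15 days — a constant 15-day interval.
2025-03-10 + 15 days = 2025-03-25.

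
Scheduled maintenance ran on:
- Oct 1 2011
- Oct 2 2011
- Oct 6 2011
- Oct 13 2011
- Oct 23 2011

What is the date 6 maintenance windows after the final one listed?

The spacing grows by 3 each time: 1, 4, 7, 10 days.
Next gap: 13 days. Oct 23 2011 + 13 days = Nov 5 2011.
Next gap: 16 days. Nov 5 2011 + 16 days = Nov 21 2011.
Next gap: 19 days. Nov 21 2011 + 19 days = Dec 10 2011.
Next gap: 22 days. Dec 10 2011 + 22 days = Jan 1 2012.
Next gap: 25 days. Jan 1 2012 + 25 days = Jan 26 2012.
Next gap: 28 days. Jan 26 2012 + 28 days = Feb 23 2012.

Feb 23 2012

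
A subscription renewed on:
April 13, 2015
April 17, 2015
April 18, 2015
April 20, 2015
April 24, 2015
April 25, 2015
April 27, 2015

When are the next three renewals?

The gap pattern 4, 1, 2, 4, 1, 2 repeats every 3 events.
These are the Mondays, Fridays and Saturdays of each week.
The following Friday is May 1, 2015.
Next Saturday: May 2, 2015.
Next Monday: May 4, 2015.

May 1, 2015; May 2, 2015; May 4, 2015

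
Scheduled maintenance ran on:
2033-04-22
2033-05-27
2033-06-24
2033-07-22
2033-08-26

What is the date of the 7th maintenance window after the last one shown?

2034-03-24

Gaps: 35, 28, 28, 35 days — a mix of 28 and 35. Every date is a Friday.
Each is the 4th Friday of its month.
4th Friday of September 2033: 2033-09-23.
4th Friday of October 2033: 2033-10-28.
4th Friday of November 2033: 2033-11-25.
4th Friday of December 2033: 2033-12-23.
January 2034 — 4th Friday is 2034-01-27.
February 2034 — 4th Friday is 2034-02-24.
March 2034 — 4th Friday is 2034-03-24.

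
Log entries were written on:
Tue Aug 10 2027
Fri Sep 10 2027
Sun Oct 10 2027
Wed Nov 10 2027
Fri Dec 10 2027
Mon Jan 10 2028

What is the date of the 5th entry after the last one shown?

Gaps: 31, 30, 31, 30, 31 days — not constant. Every event is on the 10th of the month.
Pattern: the 10th of each month.
Next: February 2028 → Thu Feb 10 2028.
March 2028: Fri Mar 10 2028.
April 2028: Mon Apr 10 2028.
Next: May 2028 → Wed May 10 2028.
June 2028: Sat Jun 10 2028.

Sat Jun 10 2028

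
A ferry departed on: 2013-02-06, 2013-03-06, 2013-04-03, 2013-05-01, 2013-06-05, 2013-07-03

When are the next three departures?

2013-08-07, 2013-09-04, 2013-10-02

These are Wednesdays at 28- or 35-day spacing (28, 28, 28, 35, 28).
The pattern: 1st Wednesday of the month.
1st Wednesday of August 2013: 2013-08-07.
September 2013 — 1st Wednesday is 2013-09-04.
October 2013 — 1st Wednesday is 2013-10-02.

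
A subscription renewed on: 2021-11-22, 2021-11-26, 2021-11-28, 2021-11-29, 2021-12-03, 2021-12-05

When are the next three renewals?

2021-12-06, 2021-12-10, 2021-12-12

The gap pattern 4, 2, 1, 4, 2 repeats every 3 events.
These are the Mondays, Fridays and Sundays of each week.
Next Monday: 2021-12-06.
The following Friday is 2021-12-10.
The following Sunday is 2021-12-12.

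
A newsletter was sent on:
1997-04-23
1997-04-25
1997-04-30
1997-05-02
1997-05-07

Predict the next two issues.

1997-05-09, 1997-05-14

The gap pattern 2, 5, 2, 5 repeats every 2 events.
These are the Wednesdays and Fridays of each week.
Next Friday: 1997-05-09.
Next Wednesday: 1997-05-14.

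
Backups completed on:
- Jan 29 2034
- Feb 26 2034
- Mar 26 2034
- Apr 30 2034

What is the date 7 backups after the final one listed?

Nov 26 2034

These are Sundays with 28, 28, 35-day gaps.
Each is the final Sunday of its month — Jan 29 2034 is past the 28th, so '4th Sunday' doesn't fit.
May 2034 ends with Sunday May 28 2034.
June 2034 ends with Sunday Jun 25 2034.
Last Sunday of July 2034: Jul 30 2034.
August 2034 ends with Sunday Aug 27 2034.
September 2034 ends with Sunday Sep 24 2034.
Last Sunday of October 2034: Oct 29 2034.
Last Sunday of November 2034: Nov 26 2034.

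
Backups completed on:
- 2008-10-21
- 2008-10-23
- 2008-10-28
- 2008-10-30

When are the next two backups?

Gaps: 2, 5, 2 days — not constant, but cyclic with period 2.
The events fall on every Tuesday and Thursday.
The following Tuesday is 2008-11-04.
The following Thursday is 2008-11-06.

2008-11-04, 2008-11-06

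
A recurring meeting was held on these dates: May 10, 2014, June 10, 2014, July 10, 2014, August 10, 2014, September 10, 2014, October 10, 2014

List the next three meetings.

Gaps: 31, 30, 31, 31, 30 days — not constant. Every event is on the 10th of the month.
Pattern: the 10th of each month.
November 2014: November 10, 2014.
December 2014: December 10, 2014.
Next: January 2015 → January 10, 2015.

November 10, 2014; December 10, 2014; January 10, 2015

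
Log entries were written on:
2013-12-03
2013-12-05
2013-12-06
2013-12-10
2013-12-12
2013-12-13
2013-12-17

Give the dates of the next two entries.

2013-12-19, 2013-12-20

Gaps: 2, 1, 4, 2, 1, 4 days — not constant, but cyclic with period 3.
The events fall on every Tuesday, Thursday and Friday.
Next Thursday: 2013-12-19.
Next Friday: 2013-12-20.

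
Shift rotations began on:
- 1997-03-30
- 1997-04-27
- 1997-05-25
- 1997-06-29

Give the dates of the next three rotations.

1997-07-27, 1997-08-31, 1997-09-28

Every date is a Sunday; gaps 28, 28, 35 days.
Each is the last Sunday of its month (at least one falls on the 29th or later, ruling out '4th Sunday').
Last Sunday of July 1997: 1997-07-27.
Last Sunday of August 1997: 1997-08-31.
September 1997 ends with Sunday 1997-09-28.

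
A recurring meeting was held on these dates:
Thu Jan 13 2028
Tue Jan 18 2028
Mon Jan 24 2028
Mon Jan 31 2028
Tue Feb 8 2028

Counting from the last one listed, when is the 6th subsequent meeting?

Intervals are 5, 6, 7, 8 days — an arithmetic progression with common difference 1.
Next gap: 9 days. Tue Feb 8 2028 + 9 days = Thu Feb 17 2028.
Next gap: 10 days. Thu Feb 17 2028 + 10 days = Sun Feb 27 2028.
Next gap: 11 days. Sun Feb 27 2028 + 11 days = Thu Mar 9 2028.
Next gap: 12 days. Thu Mar 9 2028 + 12 days = Tue Mar 21 2028.
Next gap: 13 days. Tue Mar 21 2028 + 13 days = Mon Apr 3 2028.
Next gap: 14 days. Mon Apr 3 2028 + 14 days = Mon Apr 17 2028.

Mon Apr 17 2028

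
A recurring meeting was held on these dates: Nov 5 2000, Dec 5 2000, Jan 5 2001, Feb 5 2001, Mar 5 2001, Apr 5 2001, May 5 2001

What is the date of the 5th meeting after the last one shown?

Oct 5 2001

The day-of-month is always 5 (30, 31, 31, 28, 31, 30 days between events).
So this recurs on the 5th of each month.
Next: June 2001 → Jun 5 2001.
July 2001: Jul 5 2001.
August 2001: Aug 5 2001.
Next: September 2001 → Sep 5 2001.
Next: October 2001 → Oct 5 2001.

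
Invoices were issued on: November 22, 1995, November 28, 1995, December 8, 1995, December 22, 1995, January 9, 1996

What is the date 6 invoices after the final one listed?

July 19, 1996

The spacing grows by 4 each time: 6, 10, 14, 18 days.
Next gap: 22 days. January 9, 1996 + 22 days = January 31, 1996.
Next gap: 26 days. January 31, 1996 + 26 days = February 26, 1996.
Next gap: 30 days. February 26, 1996 + 30 days = March 27, 1996.
Next gap: 34 days. March 27, 1996 + 34 days = April 30, 1996.
Next gap: 38 days. April 30, 1996 + 38 days = June 7, 1996.
Next gap: 42 days. June 7, 1996 + 42 days = July 19, 1996.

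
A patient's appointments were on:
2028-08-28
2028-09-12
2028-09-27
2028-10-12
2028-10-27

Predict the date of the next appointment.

The spacing is 15, 15, 15, 15 days — always 15 days.
2028-10-27 + 15 days = 2028-11-11.

2028-11-11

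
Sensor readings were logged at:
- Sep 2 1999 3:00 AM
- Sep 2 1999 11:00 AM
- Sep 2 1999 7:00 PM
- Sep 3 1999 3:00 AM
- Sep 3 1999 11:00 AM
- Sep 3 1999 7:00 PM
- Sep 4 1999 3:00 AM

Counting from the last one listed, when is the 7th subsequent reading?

Sep 6 1999 11:00 AM

The interval is a steady 8 hours (8, 8, 8, 8, 8, 8).
Sep 4 1999 3:00 AM + 8 h = Sep 4 1999 11:00 AM.
Sep 4 1999 11:00 AM + 8 h = Sep 4 1999 7:00 PM.
Sep 4 1999 7:00 PM + 8 h = Sep 5 1999 3:00 AM.
Sep 5 1999 3:00 AM + 8 h = Sep 5 1999 11:00 AM.
Sep 5 1999 11:00 AM + 8 h = Sep 5 1999 7:00 PM.
Sep 5 1999 7:00 PM + 8 h = Sep 6 1999 3:00 AM.
Sep 6 1999 3:00 AM + 8 h = Sep 6 1999 11:00 AM.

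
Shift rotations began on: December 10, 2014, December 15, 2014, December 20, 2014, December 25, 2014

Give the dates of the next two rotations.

December 30, 2014; January 4, 2015

Gaps between consecutive events: 5, 5, 5 days — a constant 5-day interval.
December 25, 2014 + 5 days = December 30, 2014.
December 30, 2014 + 5 days = January 4, 2015.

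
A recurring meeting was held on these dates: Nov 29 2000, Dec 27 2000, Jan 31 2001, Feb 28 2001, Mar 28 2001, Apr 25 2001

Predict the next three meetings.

These are Wednesdays with 28, 35, 28, 28, 28-day gaps.
Each is the final Wednesday of its month — Nov 29 2000 is past the 28th, so '4th Wednesday' doesn't fit.
Last Wednesday of May 2001: May 30 2001.
Last Wednesday of June 2001: Jun 27 2001.
Last Wednesday of July 2001: Jul 25 2001.

May 30 2001, Jun 27 2001, Jul 25 2001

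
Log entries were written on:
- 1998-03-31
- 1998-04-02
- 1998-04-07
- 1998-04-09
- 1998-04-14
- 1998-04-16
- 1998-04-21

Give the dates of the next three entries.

The gap pattern 2, 5, 2, 5, 2, 5 repeats every 2 events.
These are the Tuesdays and Thursdays of each week.
Next Thursday: 1998-04-23.
Next Tuesday: 1998-04-28.
The following Thursday is 1998-04-30.

1998-04-23, 1998-04-28, 1998-04-30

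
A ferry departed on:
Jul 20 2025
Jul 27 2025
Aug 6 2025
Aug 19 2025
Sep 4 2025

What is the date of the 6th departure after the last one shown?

The spacing grows by 3 each time: 7, 10, 13, 16 days.
Next gap: 19 days. Sep 4 2025 + 19 days = Sep 23 2025.
Next gap: 22 days. Sep 23 2025 + 22 days = Oct 15 2025.
Next gap: 25 days. Oct 15 2025 + 25 days = Nov 9 2025.
Next gap: 28 days. Nov 9 2025 + 28 days = Dec 7 2025.
Next gap: 31 days. Dec 7 2025 + 31 days = Jan 7 2026.
Next gap: 34 days. Jan 7 2026 + 34 days = Feb 10 2026.

Feb 10 2026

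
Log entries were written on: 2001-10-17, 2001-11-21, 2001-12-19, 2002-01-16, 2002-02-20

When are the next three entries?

2002-03-20, 2002-04-17, 2002-05-15

These are Wednesdays at 28- or 35-day spacing (35, 28, 28, 35).
The pattern: 3rd Wednesday of the month.
March 2002 — 3rd Wednesday is 2002-03-20.
3rd Wednesday of April 2002: 2002-04-17.
May 2002 — 3rd Wednesday is 2002-05-15.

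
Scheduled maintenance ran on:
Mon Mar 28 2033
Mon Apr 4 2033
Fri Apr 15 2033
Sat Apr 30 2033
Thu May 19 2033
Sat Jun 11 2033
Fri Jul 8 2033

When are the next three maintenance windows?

Gaps: 7, 11, 15, 19, 23, 27 days — each gap is 4 larger than the previous one.
Next gap: 31 days. Fri Jul 8 2033 + 31 days = Mon Aug 8 2033.
Next gap: 35 days. Mon Aug 8 2033 + 35 days = Mon Sep 12 2033.
Next gap: 39 days. Mon Sep 12 2033 + 39 days = Fri Oct 21 2033.

Mon Aug 8 2033, Mon Sep 12 2033, Fri Oct 21 2033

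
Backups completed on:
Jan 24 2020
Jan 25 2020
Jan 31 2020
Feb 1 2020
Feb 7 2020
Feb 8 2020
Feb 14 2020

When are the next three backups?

Feb 15 2020, Feb 21 2020, Feb 22 2020

Every event lands on a Friday or Saturday (gaps cycle 1, 6, 1, 6, 1, 6).
So the schedule is: every Friday and Saturday.
The following Saturday is Feb 15 2020.
Next Friday: Feb 21 2020.
The following Saturday is Feb 22 2020.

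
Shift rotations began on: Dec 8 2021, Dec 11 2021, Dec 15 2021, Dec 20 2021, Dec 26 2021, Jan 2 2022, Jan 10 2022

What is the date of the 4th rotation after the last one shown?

Feb 21 2022

Intervals are 3, 4, 5, 6, 7, 8 days — an arithmetic progression with common difference 1.
Next gap: 9 days. Jan 10 2022 + 9 days = Jan 19 2022.
Next gap: 10 days. Jan 19 2022 + 10 days = Jan 29 2022.
Next gap: 11 days. Jan 29 2022 + 11 days = Feb 9 2022.
Next gap: 12 days. Feb 9 2022 + 12 days = Feb 21 2022.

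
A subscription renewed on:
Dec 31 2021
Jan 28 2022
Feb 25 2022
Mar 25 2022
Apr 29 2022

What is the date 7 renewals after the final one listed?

Nov 25 2022

All Fridays; the gaps (28, 28, 28, 35) vary with month length.
This is the last Friday of each month.
May 2022 ends with Friday May 27 2022.
June 2022 ends with Friday Jun 24 2022.
Last Friday of July 2022: Jul 29 2022.
August 2022 ends with Friday Aug 26 2022.
Last Friday of September 2022: Sep 30 2022.
Last Friday of October 2022: Oct 28 2022.
November 2022 ends with Friday Nov 25 2022.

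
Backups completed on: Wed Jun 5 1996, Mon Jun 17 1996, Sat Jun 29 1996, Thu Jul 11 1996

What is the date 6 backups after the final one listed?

Sat Sep 21 1996

Every event comes 12 days after the last (12, 12, 12).
Thu Jul 11 1996 + 12 days = Tue Jul 23 1996.
Tue Jul 23 1996 + 12 days = Sun Aug 4 1996.
Sun Aug 4 1996 + 12 days = Fri Aug 16 1996.
Fri Aug 16 1996 + 12 days = Wed Aug 28 1996.
Wed Aug 28 1996 + 12 days = Mon Sep 9 1996.
Mon Sep 9 1996 + 12 days = Sat Sep 21 1996.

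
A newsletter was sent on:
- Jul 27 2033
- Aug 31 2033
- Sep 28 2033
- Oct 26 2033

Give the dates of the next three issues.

These are Wednesdays with 35, 28, 28-day gaps.
Each is the final Wednesday of its month — Aug 31 2033 is past the 28th, so '4th Wednesday' doesn't fit.
Last Wednesday of November 2033: Nov 30 2033.
December 2033 ends with Wednesday Dec 28 2033.
January 2034 ends with Wednesday Jan 25 2034.

Nov 30 2033, Dec 28 2033, Jan 25 2034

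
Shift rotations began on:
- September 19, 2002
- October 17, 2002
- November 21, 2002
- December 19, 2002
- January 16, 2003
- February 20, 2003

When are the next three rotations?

Gaps: 28, 35, 28, 28, 35 days — a mix of 28 and 35. Every date is a Thursday.
Each is the 3rd Thursday of its month.
3rd Thursday of March 2003: March 20, 2003.
3rd Thursday of April 2003: April 17, 2003.
May 2003 — 3rd Thursday is May 15, 2003.

March 20, 2003; April 17, 2003; May 15, 2003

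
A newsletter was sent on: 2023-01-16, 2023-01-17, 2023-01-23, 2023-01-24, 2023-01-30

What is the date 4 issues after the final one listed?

The gap pattern 1, 6, 1, 6 repeats every 2 events.
These are the Mondays and Tuesdays of each week.
Next Tuesday: 2023-01-31.
Next Monday: 2023-02-06.
The following Tuesday is 2023-02-07.
Next Monday: 2023-02-13.

2023-02-13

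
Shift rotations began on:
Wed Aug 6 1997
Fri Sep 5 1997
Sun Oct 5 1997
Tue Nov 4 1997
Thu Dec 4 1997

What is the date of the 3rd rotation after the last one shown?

Wed Mar 4 1998

Every event comes 30 days after the last (30, 30, 30, 30).
Thu Dec 4 1997 + 30 days = Sat Jan 3 1998.
Sat Jan 3 1998 + 30 days = Mon Feb 2 1998.
Mon Feb 2 1998 + 30 days = Wed Mar 4 1998.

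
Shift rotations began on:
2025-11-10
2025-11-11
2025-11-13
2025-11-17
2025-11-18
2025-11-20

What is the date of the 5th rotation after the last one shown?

2025-12-02

Every event lands on a Monday or Tuesday or Thursday (gaps cycle 1, 2, 4, 1, 2).
So the schedule is: every Monday, Tuesday and Thursday.
The following Monday is 2025-11-24.
The following Tuesday is 2025-11-25.
The following Thursday is 2025-11-27.
The following Monday is 2025-12-01.
Next Tuesday: 2025-12-02.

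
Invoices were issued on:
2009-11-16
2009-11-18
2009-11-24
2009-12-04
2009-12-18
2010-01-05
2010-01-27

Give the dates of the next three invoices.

Intervals are 2, 6, 10, 14, 18, 22 days — an arithmetic progression with common difference 4.
Next gap: 26 days. 2010-01-27 + 26 days = 2010-02-22.
Next gap: 30 days. 2010-02-22 + 30 days = 2010-03-24.
Next gap: 34 days. 2010-03-24 + 34 days = 2010-04-27.

2010-02-22, 2010-03-24, 2010-04-27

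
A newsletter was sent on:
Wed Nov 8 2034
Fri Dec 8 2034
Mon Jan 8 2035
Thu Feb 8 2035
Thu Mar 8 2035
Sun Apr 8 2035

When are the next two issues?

Gaps: 30, 31, 31, 28, 31 days — not constant. Every event is on the 8th of the month.
Pattern: the 8th of each month.
May 2035: Tue May 8 2035.
June 2035: Fri Jun 8 2035.

Tue May 8 2035, Fri Jun 8 2035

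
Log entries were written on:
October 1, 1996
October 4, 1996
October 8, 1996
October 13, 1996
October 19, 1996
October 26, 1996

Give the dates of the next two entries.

November 3, 1996; November 12, 1996

The spacing grows by 1 each time: 3, 4, 5, 6, 7 days.
Next gap: 8 days. October 26, 1996 + 8 days = November 3, 1996.
Next gap: 9 days. November 3, 1996 + 9 days = November 12, 1996.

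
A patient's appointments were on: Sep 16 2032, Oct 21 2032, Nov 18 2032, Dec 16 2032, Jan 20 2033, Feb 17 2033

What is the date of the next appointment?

Mar 17 2033

Gaps: 35, 28, 28, 35, 28 days — a mix of 28 and 35. Every date is a Thursday.
Each is the 3rd Thursday of its month.
3rd Thursday of March 2033: Mar 17 2033.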